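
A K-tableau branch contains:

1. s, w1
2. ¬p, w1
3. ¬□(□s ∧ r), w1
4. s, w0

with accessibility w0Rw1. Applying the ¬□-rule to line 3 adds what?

a fresh world w2 with w1Rw2, and ¬(□s ∧ r) at w2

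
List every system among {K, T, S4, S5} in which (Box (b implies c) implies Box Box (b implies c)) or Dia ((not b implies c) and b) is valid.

S4, S5

S4-tableau for the negation not ((Box (b implies c) implies Box Box (b implies c)) or Dia ((not b implies c) and b)):
1. not ((Box (b implies c) implies Box Box (b implies c)) or Dia ((not b implies c) and b)), 0
2. not (Box (b implies c) implies Box Box (b implies c)), 0
3. not Dia ((not b implies c) and b), 0
4. Box (b implies c), 0
5. not Box Box (b implies c), 0
6. not ((not b implies c) and b), 0
7. b implies c, 0
8. not (not b implies c), 0
9. not b, 0
10. not c, 0
11. not Box (b implies c), 1
12. not ((not b implies c) and b), 1
13. b implies c, 1
14. not (not b implies c), 1
15. not b, 1
16. not c, 1
17. not (b implies c), 2
18. b, 2
19. not c, 2
20. not ((not b implies c) and b), 2
21. b implies c, 2
22. not (not b implies c), 2
23. not b, 2
Accessibility: 0R0, 0R1, 0R2, 1R1, 1R2, 2R2
Branch closes: b and not b both at 2.
Every branch closes (one shown): valid in S4, hence also in S5 (every theorem of S4 is a theorem of S5).
T-tableau for the negation not ((Box (b implies c) implies Box Box (b implies c)) or Dia ((not b implies c) and b)):
1. not ((Box (b implies c) implies Box Box (b implies c)) or Dia ((not b implies c) and b)), 0
2. not (Box (b implies c) implies Box Box (b implies c)), 0
3. not Dia ((not b implies c) and b), 0
4. Box (b implies c), 0
5. not Box Box (b implies c), 0
6. not ((not b implies c) and b), 0
7. b implies c, 0
8. not b, 0
9. c, 0
10. not Box (b implies c), 1
11. not ((not b implies c) and b), 1
12. b implies c, 1
13. not b, 1
14. c, 1
15. not (b implies c), 2
16. b, 2
17. not c, 2
Accessibility: 0R0, 0R1, 1R1, 1R2, 2R2
Complete open branch: countermodel on a T-frame, so not valid in T, nor in K (the same frame is also a K-frame).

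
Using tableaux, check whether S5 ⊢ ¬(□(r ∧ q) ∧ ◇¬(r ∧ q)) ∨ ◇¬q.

Yes, valid

Tableau for the negation ¬(¬(□(r ∧ q) ∧ ◇¬(r ∧ q)) ∨ ◇¬q):
1. ¬(¬(□(r ∧ q) ∧ ◇¬(r ∧ q)) ∨ ◇¬q), w0
2. □(r ∧ q) ∧ ◇¬(r ∧ q), w0
3. ¬◇¬q, w0
4. □(r ∧ q), w0
5. ◇¬(r ∧ q), w0
6. q, w0
7. r ∧ q, w0
8. r, w0
9. ¬(r ∧ q), w1
10. q, w1
11. r ∧ q, w1
12. r, w1
13. ¬q, w1
Accessibility: w0Rw0, w0Rw1, w1Rw0, w1Rw1
Branch closes: q and ¬q both at w1.
Every branch of the negation's tableau closes; the branch above is one of them.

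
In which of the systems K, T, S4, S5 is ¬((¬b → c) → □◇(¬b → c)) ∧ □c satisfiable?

T-tableau for the formula:
1. ¬((¬b → c) → □◇(¬b → c)) ∧ □c, w0
2. ¬((¬b → c) → □◇(¬b → c)), w0
3. □c, w0
4. ¬b → c, w0
5. ¬□◇(¬b → c), w0
6. c, w0
7. ¬◇(¬b → c), w1
8. c, w1
9. ¬(¬b → c), w1
10. ¬b, w1
11. ¬c, w1
Accessibility: w0Rw0, w0Rw1, w1Rw1
Branch closes: c and ¬c both at w1.
Every branch closes (one shown): unsatisfiable in T, hence also in S4, S5 (every S4/S5-frame is a T-frame).
K-tableau for the formula:
1. ¬((¬b → c) → □◇(¬b → c)) ∧ □c, w0
2. ¬((¬b → c) → □◇(¬b → c)), w0
3. □c, w0
4. ¬b → c, w0
5. ¬□◇(¬b → c), w0
6. c, w0
7. ¬◇(¬b → c), w1
8. c, w1
Accessibility: w0Rw1
Complete open branch: satisfiable in K.

K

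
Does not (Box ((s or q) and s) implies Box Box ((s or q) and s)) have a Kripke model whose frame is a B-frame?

Satisfiable

1. not (Box ((s or q) and s) implies Box Box ((s or q) and s)), 0
2. Box ((s or q) and s), 0   [neg-implies-rule on 1]
3. not Box Box ((s or q) and s), 0   [neg-implies-rule on 1]
4. (s or q) and s, 0   [Box-rule on 2 via 0R0]
5. s or q, 0   [and-rule on 4]
6. s, 0   [and-rule on 4]
7. q, 0   [or-rule on 5 (branches; this branch)]
8. not Box ((s or q) and s), 1   [neg-Box-rule on 3: fresh world 1, 0R1]
9. (s or q) and s, 1   [Box-rule on 2 via 0R1]
10. s or q, 1   [and-rule on 9]
11. s, 1   [and-rule on 9]
12. q, 1   [or-rule on 10 (branches; this branch)]
13. not ((s or q) and s), 2   [neg-Box-rule on 8: fresh world 2, 1R2]
14. not s, 2   [neg-and-rule on 13 (branches; this branch)]
Accessibility: 0R0, 0R1, 1R0, 1R1, 1R2, 2R1, 2R2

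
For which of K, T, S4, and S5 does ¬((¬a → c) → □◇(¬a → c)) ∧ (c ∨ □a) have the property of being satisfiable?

S4-tableau for the formula:
1. ¬((¬a → c) → □◇(¬a → c)) ∧ (c ∨ □a), u
2. ¬((¬a → c) → □◇(¬a → c)), u
3. c ∨ □a, u
4. ¬a → c, u
5. ¬□◇(¬a → c), u
6. c, u
7. ¬◇(¬a → c), v
8. ¬(¬a → c), v
9. ¬a, v
10. ¬c, v
Accessibility: uRu, uRv, vRv
Complete open branch: satisfiable in S4, hence also in K, T (this S4-model is also a K-model and a T-model).
S5-tableau for the formula:
1. ¬((¬a → c) → □◇(¬a → c)) ∧ (c ∨ □a), u
2. ¬((¬a → c) → □◇(¬a → c)), u
3. c ∨ □a, u
4. ¬a → c, u
5. ¬□◇(¬a → c), u
6. □a, u
7. a, u
8. c, u
9. ¬◇(¬a → c), v
10. a, v
11. ¬(¬a → c), u
12. ¬a, u
13. ¬c, u
Accessibility: uRu, uRv, vRu, vRv
Branch closes: a and ¬a both at u.
Every branch closes (one shown): unsatisfiable in S5.

K, T, S4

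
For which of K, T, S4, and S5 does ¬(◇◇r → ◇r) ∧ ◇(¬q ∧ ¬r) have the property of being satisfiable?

T-tableau for the formula:
1. ¬(◇◇r → ◇r) ∧ ◇(¬q ∧ ¬r), w0
2. ¬(◇◇r → ◇r), w0   [∧-rule on 1]
3. ◇(¬q ∧ ¬r), w0   [∧-rule on 1]
4. ◇◇r, w0   [¬→-rule on 2]
5. ¬◇r, w0   [¬→-rule on 2]
6. ¬r, w0   [¬◇-rule on 5 via w0Rw0]
7. ¬q ∧ ¬r, w1   [◇-rule on 3: fresh world w1, w0Rw1]
8. ¬q, w1   [∧-rule on 7]
9. ¬r, w1   [∧-rule on 7]
10. ◇r, w2   [◇-rule on 4: fresh world w2, w0Rw2]
11. ¬r, w2   [¬◇-rule on 5 via w0Rw2]
12. r, w3   [◇-rule on 10: fresh world w3, w2Rw3]
Accessibility: w0Rw0, w0Rw1, w0Rw2, w1Rw1, w2Rw2, w2Rw3, w3Rw3
Complete open branch: satisfiable in T, hence also in K (this T-model is also a K-model).
S4-tableau for the formula:
1. ¬(◇◇r → ◇r) ∧ ◇(¬q ∧ ¬r), w0
2. ¬(◇◇r → ◇r), w0   [∧-rule on 1]
3. ◇(¬q ∧ ¬r), w0   [∧-rule on 1]
4. ◇◇r, w0   [¬→-rule on 2]
5. ¬◇r, w0   [¬→-rule on 2]
6. ¬r, w0   [¬◇-rule on 5 via w0Rw0]
7. ¬q ∧ ¬r, w1   [◇-rule on 3: fresh world w1, w0Rw1]
8. ¬q, w1   [∧-rule on 7]
9. ¬r, w1   [∧-rule on 7]
10. ◇r, w2   [◇-rule on 4: fresh world w2, w0Rw2]
11. ¬r, w2   [¬◇-rule on 5 via w0Rw2]
12. r, w3   [◇-rule on 10: fresh world w3, w2Rw3]
13. ¬r, w3   [¬◇-rule on 5 via w0Rw3]
Accessibility: w0Rw0, w0Rw1, w0Rw2, w0Rw3, w1Rw1, w2Rw2, w2Rw3, w3Rw3
Branch closes: r and ¬r both at w3.
Every branch closes (one shown): unsatisfiable in S4, hence also in S5 (every S5-frame is an S4-frame).

K, T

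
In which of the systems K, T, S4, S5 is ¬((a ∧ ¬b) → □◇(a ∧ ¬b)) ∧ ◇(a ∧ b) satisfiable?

K, T, S4

S5-tableau for the formula:
1. ¬((a ∧ ¬b) → □◇(a ∧ ¬b)) ∧ ◇(a ∧ b), u
2. ¬((a ∧ ¬b) → □◇(a ∧ ¬b)), u
3. ◇(a ∧ b), u
4. a ∧ ¬b, u
5. ¬□◇(a ∧ ¬b), u
6. a, u
7. ¬b, u
8. a ∧ b, v
9. a, v
10. b, v
11. ¬◇(a ∧ ¬b), w
12. ¬(a ∧ ¬b), u
13. ¬(a ∧ ¬b), v
14. ¬(a ∧ ¬b), w
15. b, u
Accessibility: uRu, uRv, uRw, vRu, vRv, vRw, wRu, wRv, wRw
Branch closes: b and ¬b both at u.
Every branch closes (one shown): unsatisfiable in S5.
S4-tableau for the formula:
1. ¬((a ∧ ¬b) → □◇(a ∧ ¬b)) ∧ ◇(a ∧ b), u
2. ¬((a ∧ ¬b) → □◇(a ∧ ¬b)), u
3. ◇(a ∧ b), u
4. a ∧ ¬b, u
5. ¬□◇(a ∧ ¬b), u
6. a, u
7. ¬b, u
8. a ∧ b, v
9. a, v
10. b, v
11. ¬◇(a ∧ ¬b), w
12. ¬(a ∧ ¬b), w
13. b, w
Accessibility: uRu, uRv, uRw, vRv, wRw
Complete open branch: satisfiable in S4, hence also in K, T (this S4-model is also a K-model and a T-model).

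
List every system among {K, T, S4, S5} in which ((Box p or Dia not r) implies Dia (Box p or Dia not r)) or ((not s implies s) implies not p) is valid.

T-tableau for the negation not (((Box p or Dia not r) implies Dia (Box p or Dia not r)) or ((not s implies s) implies not p)):
1. not (((Box p or Dia not r) implies Dia (Box p or Dia not r)) or ((not s implies s) implies not p)), 0
2. not ((Box p or Dia not r) implies Dia (Box p or Dia not r)), 0
3. not ((not s implies s) implies not p), 0
4. Box p or Dia not r, 0
5. not Dia (Box p or Dia not r), 0
6. not s implies s, 0
7. p, 0
8. not (Box p or Dia not r), 0
9. not Box p, 0
10. not Dia not r, 0
11. r, 0
12. Dia not r, 0
13. s, 0
14. not p, 1
15. not (Box p or Dia not r), 1
16. not Box p, 1
17. not Dia not r, 1
18. r, 1
19. not r, 2
20. not (Box p or Dia not r), 2
21. not Box p, 2
22. not Dia not r, 2
23. r, 2
Accessibility: 0R0, 0R1, 0R2, 1R1, 2R2
Branch closes: r and not r both at 2.
Every branch closes (one shown): valid in T, hence also in S4, S5 (every theorem of T is a theorem of S4 and S5).
K-tableau for the negation not (((Box p or Dia not r) implies Dia (Box p or Dia not r)) or ((not s implies s) implies not p)):
1. not (((Box p or Dia not r) implies Dia (Box p or Dia not r)) or ((not s implies s) implies not p)), 0
2. not ((Box p or Dia not r) implies Dia (Box p or Dia not r)), 0
3. not ((not s implies s) implies not p), 0
4. Box p or Dia not r, 0
5. not Dia (Box p or Dia not r), 0
6. not s implies s, 0
7. p, 0
8. Dia not r, 0
9. s, 0
10. not r, 1
11. not (Box p or Dia not r), 1
12. not Box p, 1
13. not Dia not r, 1
14. not p, 2
15. r, 2
Accessibility: 0R1, 1R2
Complete open branch: countermodel on a K-frame, so not valid in K.

T, S4, S5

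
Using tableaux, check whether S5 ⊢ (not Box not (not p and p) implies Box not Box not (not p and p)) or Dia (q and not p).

Yes, valid

Tableau for the negation not ((not Box not (not p and p) implies Box not Box not (not p and p)) or Dia (q and not p)):
1. not ((not Box not (not p and p) implies Box not Box not (not p and p)) or Dia (q and not p)), 0
2. not (not Box not (not p and p) implies Box not Box not (not p and p)), 0   [neg-or-rule on 1]
3. not Dia (q and not p), 0   [neg-or-rule on 1]
4. not Box not (not p and p), 0   [neg-implies-rule on 2]
5. not Box not Box not (not p and p), 0   [neg-implies-rule on 2]
6. not (q and not p), 0   [neg-Dia-rule on 3 via 0R0]
7. p, 0   [neg-and-rule on 6 (branches; this branch)]
8. not p and p, 1   [neg-Box-rule on 4: fresh world 1, 0R1]
9. not p, 1   [and-rule on 8]
10. p, 1   [and-rule on 8]
Accessibility: 0R0, 0R1, 1R0, 1R1
Branch closes: p and not p both at 1.
All branches of the negation close; one closing branch shown above.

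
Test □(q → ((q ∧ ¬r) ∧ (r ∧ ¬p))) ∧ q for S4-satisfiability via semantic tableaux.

1. □(q → ((q ∧ ¬r) ∧ (r ∧ ¬p))) ∧ q, 0
2. □(q → ((q ∧ ¬r) ∧ (r ∧ ¬p))), 0
3. q, 0
4. q → ((q ∧ ¬r) ∧ (r ∧ ¬p)), 0
5. (q ∧ ¬r) ∧ (r ∧ ¬p), 0
6. q ∧ ¬r, 0
7. r ∧ ¬p, 0
8. ¬r, 0
9. r, 0
10. ¬p, 0
Accessibility: 0R0
Branch closes: r and ¬r both at 0.
(One branch shown.) All branches close.

Unsatisfiable (every branch closes)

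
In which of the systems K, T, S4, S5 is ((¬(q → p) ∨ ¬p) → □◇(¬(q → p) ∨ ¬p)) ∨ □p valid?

S5

S4-tableau for the negation ¬(((¬(q → p) ∨ ¬p) → □◇(¬(q → p) ∨ ¬p)) ∨ □p):
1. ¬(((¬(q → p) ∨ ¬p) → □◇(¬(q → p) ∨ ¬p)) ∨ □p), u
2. ¬((¬(q → p) ∨ ¬p) → □◇(¬(q → p) ∨ ¬p)), u   [¬∨-rule on 1]
3. ¬□p, u   [¬∨-rule on 1]
4. ¬(q → p) ∨ ¬p, u   [¬→-rule on 2]
5. ¬□◇(¬(q → p) ∨ ¬p), u   [¬→-rule on 2]
6. ¬p, u   [∨-rule on 4 (branches; this branch)]
7. ¬p, v   [¬□-rule on 3: fresh world v, uRv]
8. ¬◇(¬(q → p) ∨ ¬p), w   [¬□-rule on 5: fresh world w, uRw]
9. ¬(¬(q → p) ∨ ¬p), w   [¬◇-rule on 8 via wRw]
10. q → p, w   [¬∨-rule on 9]
11. p, w   [¬∨-rule on 9]
Accessibility: uRu, uRv, uRw, vRv, wRw
Complete open branch: countermodel on an S4-frame, so not valid in S4, nor in K, T (the same frame is also a K-frame and a T-frame).
S5-tableau for the negation ¬(((¬(q → p) ∨ ¬p) → □◇(¬(q → p) ∨ ¬p)) ∨ □p):
1. ¬(((¬(q → p) ∨ ¬p) → □◇(¬(q → p) ∨ ¬p)) ∨ □p), u
2. ¬((¬(q → p) ∨ ¬p) → □◇(¬(q → p) ∨ ¬p)), u   [¬∨-rule on 1]
3. ¬□p, u   [¬∨-rule on 1]
4. ¬(q → p) ∨ ¬p, u   [¬→-rule on 2]
5. ¬□◇(¬(q → p) ∨ ¬p), u   [¬→-rule on 2]
6. ¬(q → p), u   [∨-rule on 4 (branches; this branch)]
7. q, u   [¬→-rule on 6]
8. ¬p, u   [¬→-rule on 6]
9. ¬p, v   [¬□-rule on 3: fresh world v, uRv]
10. ¬◇(¬(q → p) ∨ ¬p), w   [¬□-rule on 5: fresh world w, uRw]
11. ¬(¬(q → p) ∨ ¬p), u   [¬◇-rule on 10 via wRu]
12. q → p, u   [¬∨-rule on 11]
13. p, u   [¬∨-rule on 11]
Accessibility: uRu, uRv, uRw, vRu, vRv, vRw, wRu, wRv, wRw
Branch closes: p and ¬p both at u.
Every branch closes (one shown): valid in S5.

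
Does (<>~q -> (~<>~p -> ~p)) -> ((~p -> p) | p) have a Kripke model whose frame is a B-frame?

Satisfiable

1. (<>~q -> (~<>~p -> ~p)) -> ((~p -> p) | p), u
2. (~p -> p) | p, u   [->-rule on 1 (branches; this branch)]
3. p, u   [|-rule on 2 (branches; this branch)]
Accessibility: uRu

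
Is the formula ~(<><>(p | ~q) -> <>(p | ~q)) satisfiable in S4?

Unsatisfiable (every branch closes)

1. ~(<><>(p | ~q) -> <>(p | ~q)), w0
2. <><>(p | ~q), w0
3. ~<>(p | ~q), w0
4. ~(p | ~q), w0
5. ~p, w0
6. q, w0
7. <>(p | ~q), w1
8. ~(p | ~q), w1
9. ~p, w1
10. q, w1
11. p | ~q, w2
12. ~(p | ~q), w2
13. ~p, w2
14. q, w2
15. ~q, w2
Accessibility: w0Rw0, w0Rw1, w0Rw2, w1Rw1, w1Rw2, w2Rw2
Branch closes: q and ~q both at w2.
Every branch closes; the branch above is one of them.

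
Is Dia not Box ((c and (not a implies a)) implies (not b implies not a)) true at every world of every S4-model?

Not valid

Tableau for the negation not Dia not Box ((c and (not a implies a)) implies (not b implies not a)):
1. not Dia not Box ((c and (not a implies a)) implies (not b implies not a)), w0
2. Box ((c and (not a implies a)) implies (not b implies not a)), w0
3. (c and (not a implies a)) implies (not b implies not a), w0
4. not b implies not a, w0
5. not a, w0
Accessibility: w0Rw0
The negation has an open branch (countermodel exists).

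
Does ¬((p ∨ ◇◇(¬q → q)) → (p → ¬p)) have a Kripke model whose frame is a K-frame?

1. ¬((p ∨ ◇◇(¬q → q)) → (p → ¬p)), u
2. p ∨ ◇◇(¬q → q), u   [¬→-rule on 1]
3. ¬(p → ¬p), u   [¬→-rule on 1]
4. p, u   [¬→-rule on 3]
5. ◇◇(¬q → q), u   [∨-rule on 2 (branches; this branch)]
6. ◇(¬q → q), v   [◇-rule on 5: fresh world v, uRv]
7. ¬q → q, w   [◇-rule on 6: fresh world w, vRw]
8. q, w   [→-rule on 7 (branches; this branch)]
Accessibility: uRv, vRw

Satisfiable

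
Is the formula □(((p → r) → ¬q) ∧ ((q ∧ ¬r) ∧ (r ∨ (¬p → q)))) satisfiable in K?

Satisfiable

1. □(((p → r) → ¬q) ∧ ((q ∧ ¬r) ∧ (r ∨ (¬p → q)))), u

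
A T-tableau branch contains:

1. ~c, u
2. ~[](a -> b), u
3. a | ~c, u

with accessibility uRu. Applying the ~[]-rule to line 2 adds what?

a fresh world v with uRv, and ~(a -> b) at v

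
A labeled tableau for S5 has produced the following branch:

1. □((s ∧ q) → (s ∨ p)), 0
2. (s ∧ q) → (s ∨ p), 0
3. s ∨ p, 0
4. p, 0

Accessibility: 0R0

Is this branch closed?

Open

No world carries both an atom and its negation.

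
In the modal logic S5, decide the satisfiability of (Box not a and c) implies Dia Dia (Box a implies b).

Satisfiable (open branch found)

1. (Box not a and c) implies Dia Dia (Box a implies b), 0
2. Dia Dia (Box a implies b), 0
3. Dia (Box a implies b), 1
4. Box a implies b, 2
5. b, 2
Accessibility: 0R0, 0R1, 0R2, 1R0, 1R1, 1R2, 2R0, 2R1, 2R2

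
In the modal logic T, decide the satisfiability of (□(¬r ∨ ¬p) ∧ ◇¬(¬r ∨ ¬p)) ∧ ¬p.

Unsatisfiable (every branch closes)

1. (□(¬r ∨ ¬p) ∧ ◇¬(¬r ∨ ¬p)) ∧ ¬p, 0
2. □(¬r ∨ ¬p) ∧ ◇¬(¬r ∨ ¬p), 0
3. ¬p, 0
4. □(¬r ∨ ¬p), 0
5. ◇¬(¬r ∨ ¬p), 0
6. ¬r ∨ ¬p, 0
7. ¬(¬r ∨ ¬p), 1
8. r, 1
9. p, 1
10. ¬r ∨ ¬p, 1
11. ¬p, 1
Accessibility: 0R0, 0R1, 1R1
Branch closes: p and ¬p both at 1.
Every branch closes; the branch above is one of them.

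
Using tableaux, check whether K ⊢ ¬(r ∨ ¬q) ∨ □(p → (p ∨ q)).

Tableau for the negation ¬(¬(r ∨ ¬q) ∨ □(p → (p ∨ q))):
1. ¬(¬(r ∨ ¬q) ∨ □(p → (p ∨ q))), 0
2. r ∨ ¬q, 0
3. ¬□(p → (p ∨ q)), 0
4. ¬q, 0
5. ¬(p → (p ∨ q)), 1
6. p, 1
7. ¬(p ∨ q), 1
8. ¬p, 1
9. ¬q, 1
Accessibility: 0R1
Branch closes: p and ¬p both at 1.
Every branch of the negation's tableau closes; the branch above is one of them.

Yes, valid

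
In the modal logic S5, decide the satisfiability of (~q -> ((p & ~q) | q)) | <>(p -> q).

1. (~q -> ((p & ~q) | q)) | <>(p -> q), w0
2. <>(p -> q), w0
3. p -> q, w1
4. q, w1
Accessibility: w0Rw0, w0Rw1, w1Rw0, w1Rw1

Satisfiable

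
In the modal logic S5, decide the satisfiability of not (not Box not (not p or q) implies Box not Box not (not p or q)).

Unsatisfiable

1. not (not Box not (not p or q) implies Box not Box not (not p or q)), u
2. not Box not (not p or q), u
3. not Box not Box not (not p or q), u
4. not p or q, v
5. q, v
6. Box not (not p or q), w
7. not (not p or q), u
8. p, u
9. not q, u
10. not (not p or q), v
11. p, v
12. not q, v
Accessibility: uRu, uRv, uRw, vRu, vRv, vRw, wRu, wRv, wRw
Branch closes: q and not q both at v.
Every branch closes; the branch above is one of them.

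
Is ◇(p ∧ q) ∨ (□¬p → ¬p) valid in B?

Valid in B

Tableau for the negation ¬(◇(p ∧ q) ∨ (□¬p → ¬p)):
1. ¬(◇(p ∧ q) ∨ (□¬p → ¬p)), u
2. ¬◇(p ∧ q), u   [¬∨-rule on 1]
3. ¬(□¬p → ¬p), u   [¬∨-rule on 1]
4. □¬p, u   [¬→-rule on 3]
5. p, u   [¬→-rule on 3]
6. ¬(p ∧ q), u   [¬◇-rule on 2 via uRu]
7. ¬p, u   [□-rule on 4 via uRu]
Accessibility: uRu
Branch closes: p and ¬p both at u.
All branches of the negation close; one closing branch shown above.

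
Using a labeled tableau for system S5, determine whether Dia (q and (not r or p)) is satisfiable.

1. Dia (q and (not r or p)), 0
2. q and (not r or p), 1
3. q, 1
4. not r or p, 1
5. p, 1
Accessibility: 0R0, 0R1, 1R0, 1R1

Yes, satisfiable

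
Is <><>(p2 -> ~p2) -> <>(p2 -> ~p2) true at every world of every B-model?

No, not valid

Tableau for the negation ~(<><>(p2 -> ~p2) -> <>(p2 -> ~p2)):
1. ~(<><>(p2 -> ~p2) -> <>(p2 -> ~p2)), u
2. <><>(p2 -> ~p2), u
3. ~<>(p2 -> ~p2), u
4. ~(p2 -> ~p2), u
5. p2, u
6. <>(p2 -> ~p2), v
7. ~(p2 -> ~p2), v
8. p2, v
9. p2 -> ~p2, w
10. ~p2, w
Accessibility: uRu, uRv, vRu, vRv, vRw, wRv, wRw
The negation has an open branch (countermodel exists).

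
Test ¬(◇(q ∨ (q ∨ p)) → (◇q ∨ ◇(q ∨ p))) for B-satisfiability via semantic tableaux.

No, unsatisfiable

1. ¬(◇(q ∨ (q ∨ p)) → (◇q ∨ ◇(q ∨ p))), w0
2. ◇(q ∨ (q ∨ p)), w0   [¬→-rule on 1]
3. ¬(◇q ∨ ◇(q ∨ p)), w0   [¬→-rule on 1]
4. ¬◇q, w0   [¬∨-rule on 3]
5. ¬◇(q ∨ p), w0   [¬∨-rule on 3]
6. ¬q, w0   [¬◇-rule on 4 via w0Rw0]
7. ¬(q ∨ p), w0   [¬◇-rule on 5 via w0Rw0]
8. ¬p, w0   [¬∨-rule on 7]
9. q ∨ (q ∨ p), w1   [◇-rule on 2: fresh world w1, w0Rw1]
10. ¬q, w1   [¬◇-rule on 4 via w0Rw1]
11. ¬(q ∨ p), w1   [¬◇-rule on 5 via w0Rw1]
12. ¬p, w1   [¬∨-rule on 11]
13. q ∨ p, w1   [∨-rule on 9 (branches; this branch)]
14. p, w1   [∨-rule on 13 (branches; this branch)]
Accessibility: w0Rw0, w0Rw1, w1Rw0, w1Rw1
Branch closes: p and ¬p both at w1.
(One branch shown.) All branches close.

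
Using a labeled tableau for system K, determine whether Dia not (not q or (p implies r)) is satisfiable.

Yes, satisfiable

1. Dia not (not q or (p implies r)), w0
2. not (not q or (p implies r)), w1
3. q, w1
4. not (p implies r), w1
5. p, w1
6. not r, w1
Accessibility: w0Rw1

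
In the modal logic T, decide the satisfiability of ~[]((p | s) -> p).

1. ~[]((p | s) -> p), u
2. ~((p | s) -> p), v
3. p | s, v
4. ~p, v
5. s, v
Accessibility: uRu, uRv, vRv

Satisfiable (open branch found)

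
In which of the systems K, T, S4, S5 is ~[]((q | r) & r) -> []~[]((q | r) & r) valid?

S5-tableau for the negation ~(~[]((q | r) & r) -> []~[]((q | r) & r)):
1. ~(~[]((q | r) & r) -> []~[]((q | r) & r)), u
2. ~[]((q | r) & r), u   [~->-rule on 1]
3. ~[]~[]((q | r) & r), u   [~->-rule on 1]
4. ~((q | r) & r), v   [~[]-rule on 2: fresh world v, uRv]
5. ~(q | r), v   [~&-rule on 4 (branches; this branch)]
6. ~q, v   [~|-rule on 5]
7. ~r, v   [~|-rule on 5]
8. []((q | r) & r), w   [~[]-rule on 3: fresh world w, uRw]
9. (q | r) & r, u   [[]-rule on 8 via wRu]
10. q | r, u   [&-rule on 9]
11. r, u   [&-rule on 9]
12. (q | r) & r, v   [[]-rule on 8 via wRv]
13. q | r, v   [&-rule on 12]
14. r, v   [&-rule on 12]
Accessibility: uRu, uRv, uRw, vRu, vRv, vRw, wRu, wRv, wRw
Branch closes: r and ~r both at v.
Every branch closes (one shown): valid in S5.
S4-tableau for the negation ~(~[]((q | r) & r) -> []~[]((q | r) & r)):
1. ~(~[]((q | r) & r) -> []~[]((q | r) & r)), u
2. ~[]((q | r) & r), u   [~->-rule on 1]
3. ~[]~[]((q | r) & r), u   [~->-rule on 1]
4. ~((q | r) & r), v   [~[]-rule on 2: fresh world v, uRv]
5. ~r, v   [~&-rule on 4 (branches; this branch)]
6. []((q | r) & r), w   [~[]-rule on 3: fresh world w, uRw]
7. (q | r) & r, w   [[]-rule on 6 via wRw]
8. q | r, w   [&-rule on 7]
9. r, w   [&-rule on 7]
Accessibility: uRu, uRv, uRw, vRv, wRw
Complete open branch: countermodel on an S4-frame, so not valid in S4, nor in K, T (the same frame is also a K-frame and a T-frame).

S5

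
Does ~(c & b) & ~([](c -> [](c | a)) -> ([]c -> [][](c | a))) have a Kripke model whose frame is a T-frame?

Unsatisfiable

1. ~(c & b) & ~([](c -> [](c | a)) -> ([]c -> [][](c | a))), w0
2. ~(c & b), w0   [&-rule on 1]
3. ~([](c -> [](c | a)) -> ([]c -> [][](c | a))), w0   [&-rule on 1]
4. [](c -> [](c | a)), w0   [~->-rule on 3]
5. ~([]c -> [][](c | a)), w0   [~->-rule on 3]
6. []c, w0   [~->-rule on 5]
7. ~[][](c | a), w0   [~->-rule on 5]
8. c -> [](c | a), w0   [[]-rule on 4 via w0Rw0]
9. c, w0   [[]-rule on 6 via w0Rw0]
10. ~b, w0   [~&-rule on 2 (branches; this branch)]
11. [](c | a), w0   [->-rule on 8 (branches; this branch)]
12. c | a, w0   [[]-rule on 11 via w0Rw0]
13. a, w0   [|-rule on 12 (branches; this branch)]
14. ~[](c | a), w1   [~[]-rule on 7: fresh world w1, w0Rw1]
15. c -> [](c | a), w1   [[]-rule on 4 via w0Rw1]
16. c, w1   [[]-rule on 6 via w0Rw1]
17. c | a, w1   [[]-rule on 11 via w0Rw1]
18. [](c | a), w1   [->-rule on 15 (branches; this branch)]
19. a, w1   [|-rule on 17 (branches; this branch)]
20. ~(c | a), w2   [~[]-rule on 14: fresh world w2, w1Rw2]
21. ~c, w2   [~|-rule on 20]
22. ~a, w2   [~|-rule on 20]
23. c | a, w2   [[]-rule on 18 via w1Rw2]
24. a, w2   [|-rule on 23 (branches; this branch)]
Accessibility: w0Rw0, w0Rw1, w1Rw1, w1Rw2, w2Rw2
Branch closes: a and ~a both at w2.
Every branch closes; the branch above is one of them.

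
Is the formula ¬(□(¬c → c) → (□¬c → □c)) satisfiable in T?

1. ¬(□(¬c → c) → (□¬c → □c)), w0
2. □(¬c → c), w0
3. ¬(□¬c → □c), w0
4. □¬c, w0
5. ¬□c, w0
6. ¬c → c, w0
7. ¬c, w0
8. c, w0
Accessibility: w0Rw0
Branch closes: c and ¬c both at w0.
All branches of the tableau close; one closing branch shown above.

Unsatisfiable (every branch closes)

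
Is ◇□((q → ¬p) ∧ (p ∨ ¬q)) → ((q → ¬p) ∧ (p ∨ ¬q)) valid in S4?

Tableau for the negation ¬(◇□((q → ¬p) ∧ (p ∨ ¬q)) → ((q → ¬p) ∧ (p ∨ ¬q))):
1. ¬(◇□((q → ¬p) ∧ (p ∨ ¬q)) → ((q → ¬p) ∧ (p ∨ ¬q))), w0
2. ◇□((q → ¬p) ∧ (p ∨ ¬q)), w0
3. ¬((q → ¬p) ∧ (p ∨ ¬q)), w0
4. ¬(p ∨ ¬q), w0
5. ¬p, w0
6. q, w0
7. □((q → ¬p) ∧ (p ∨ ¬q)), w1
8. (q → ¬p) ∧ (p ∨ ¬q), w1
9. q → ¬p, w1
10. p ∨ ¬q, w1
11. ¬p, w1
12. ¬q, w1
Accessibility: w0Rw0, w0Rw1, w1Rw1
The negation has an open branch (countermodel exists).

No, not valid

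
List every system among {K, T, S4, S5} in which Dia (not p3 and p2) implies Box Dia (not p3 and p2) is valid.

S5-tableau for the negation not (Dia (not p3 and p2) implies Box Dia (not p3 and p2)):
1. not (Dia (not p3 and p2) implies Box Dia (not p3 and p2)), u
2. Dia (not p3 and p2), u
3. not Box Dia (not p3 and p2), u
4. not p3 and p2, v
5. not p3, v
6. p2, v
7. not Dia (not p3 and p2), w
8. not (not p3 and p2), u
9. not (not p3 and p2), v
10. not (not p3 and p2), w
11. not p2, u
12. not p2, v
Accessibility: uRu, uRv, uRw, vRu, vRv, vRw, wRu, wRv, wRw
Branch closes: p2 and not p2 both at v.
Every branch closes (one shown): valid in S5.
S4-tableau for the negation not (Dia (not p3 and p2) implies Box Dia (not p3 and p2)):
1. not (Dia (not p3 and p2) implies Box Dia (not p3 and p2)), u
2. Dia (not p3 and p2), u
3. not Box Dia (not p3 and p2), u
4. not p3 and p2, v
5. not p3, v
6. p2, v
7. not Dia (not p3 and p2), w
8. not (not p3 and p2), w
9. not p2, w
Accessibility: uRu, uRv, uRw, vRv, wRw
Complete open branch: countermodel on an S4-frame, so not valid in S4, nor in K, T (the same frame is also a K-frame and a T-frame).

S5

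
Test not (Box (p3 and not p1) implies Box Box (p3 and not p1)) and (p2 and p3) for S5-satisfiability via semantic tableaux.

1. not (Box (p3 and not p1) implies Box Box (p3 and not p1)) and (p2 and p3), 0
2. not (Box (p3 and not p1) implies Box Box (p3 and not p1)), 0   [and-rule on 1]
3. p2 and p3, 0   [and-rule on 1]
4. Box (p3 and not p1), 0   [neg-implies-rule on 2]
5. not Box Box (p3 and not p1), 0   [neg-implies-rule on 2]
6. p2, 0   [and-rule on 3]
7. p3, 0   [and-rule on 3]
8. p3 and not p1, 0   [Box-rule on 4 via 0R0]
9. not p1, 0   [and-rule on 8]
10. not Box (p3 and not p1), 1   [neg-Box-rule on 5: fresh world 1, 0R1]
11. p3 and not p1, 1   [Box-rule on 4 via 0R1]
12. p3, 1   [and-rule on 11]
13. not p1, 1   [and-rule on 11]
14. not (p3 and not p1), 2   [neg-Box-rule on 10: fresh world 2, 1R2]
15. p3 and not p1, 2   [Box-rule on 4 via 0R2]
16. p3, 2   [and-rule on 15]
17. not p1, 2   [and-rule on 15]
18. p1, 2   [neg-and-rule on 14 (branches; this branch)]
Accessibility: 0R0, 0R1, 0R2, 1R0, 1R1, 1R2, 2R0, 2R1, 2R2
Branch closes: p1 and not p1 both at 2.
(One branch shown.) All branches close.

Unsatisfiable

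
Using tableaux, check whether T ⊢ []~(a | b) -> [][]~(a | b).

No, not valid

Tableau for the negation ~([]~(a | b) -> [][]~(a | b)):
1. ~([]~(a | b) -> [][]~(a | b)), 0
2. []~(a | b), 0
3. ~[][]~(a | b), 0
4. ~(a | b), 0
5. ~a, 0
6. ~b, 0
7. ~[]~(a | b), 1
8. ~(a | b), 1
9. ~a, 1
10. ~b, 1
11. a | b, 2
12. b, 2
Accessibility: 0R0, 0R1, 1R1, 1R2, 2R2
The negation has an open branch (countermodel exists).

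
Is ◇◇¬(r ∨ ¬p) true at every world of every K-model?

Tableau for the negation ¬◇◇¬(r ∨ ¬p):
1. ¬◇◇¬(r ∨ ¬p), 0
The negation has an open branch (countermodel exists).

Not valid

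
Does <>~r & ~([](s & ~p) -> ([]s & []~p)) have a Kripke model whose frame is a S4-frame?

1. <>~r & ~([](s & ~p) -> ([]s & []~p)), u
2. <>~r, u   [&-rule on 1]
3. ~([](s & ~p) -> ([]s & []~p)), u   [&-rule on 1]
4. [](s & ~p), u   [~->-rule on 3]
5. ~([]s & []~p), u   [~->-rule on 3]
6. s & ~p, u   [[]-rule on 4 via uRu]
7. s, u   [&-rule on 6]
8. ~p, u   [&-rule on 6]
9. ~[]~p, u   [~&-rule on 5 (branches; this branch)]
10. ~r, v   [<>-rule on 2: fresh world v, uRv]
11. s & ~p, v   [[]-rule on 4 via uRv]
12. s, v   [&-rule on 11]
13. ~p, v   [&-rule on 11]
14. p, w   [~[]-rule on 9: fresh world w, uRw]
15. s & ~p, w   [[]-rule on 4 via uRw]
16. s, w   [&-rule on 15]
17. ~p, w   [&-rule on 15]
Accessibility: uRu, uRv, uRw, vRv, wRw
Branch closes: p and ~p both at w.
Every branch closes; the branch above is one of them.

Unsatisfiable (every branch closes)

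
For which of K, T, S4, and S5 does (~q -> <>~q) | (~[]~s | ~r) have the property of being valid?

T, S4, S5

K-tableau for the negation ~((~q -> <>~q) | (~[]~s | ~r)):
1. ~((~q -> <>~q) | (~[]~s | ~r)), w0
2. ~(~q -> <>~q), w0   [~|-rule on 1]
3. ~(~[]~s | ~r), w0   [~|-rule on 1]
4. ~q, w0   [~->-rule on 2]
5. ~<>~q, w0   [~->-rule on 2]
6. []~s, w0   [~|-rule on 3]
7. r, w0   [~|-rule on 3]
Complete open branch: countermodel on a K-frame, so not valid in K.
T-tableau for the negation ~((~q -> <>~q) | (~[]~s | ~r)):
1. ~((~q -> <>~q) | (~[]~s | ~r)), w0
2. ~(~q -> <>~q), w0   [~|-rule on 1]
3. ~(~[]~s | ~r), w0   [~|-rule on 1]
4. ~q, w0   [~->-rule on 2]
5. ~<>~q, w0   [~->-rule on 2]
6. []~s, w0   [~|-rule on 3]
7. r, w0   [~|-rule on 3]
8. q, w0   [~<>-rule on 5 via w0Rw0]
Accessibility: w0Rw0
Branch closes: q and ~q both at w0.
Every branch closes (one shown): valid in T, hence also in S4, S5 (every theorem of T is a theorem of S4 and S5).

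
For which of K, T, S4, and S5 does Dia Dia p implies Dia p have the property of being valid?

S4, S5

S4-tableau for the negation not (Dia Dia p implies Dia p):
1. not (Dia Dia p implies Dia p), w0
2. Dia Dia p, w0
3. not Dia p, w0
4. not p, w0
5. Dia p, w1
6. not p, w1
7. p, w2
8. not p, w2
Accessibility: w0Rw0, w0Rw1, w0Rw2, w1Rw1, w1Rw2, w2Rw2
Branch closes: p and not p both at w2.
Every branch closes (one shown): valid in S4, hence also in S5 (every theorem of S4 is a theorem of S5).
T-tableau for the negation not (Dia Dia p implies Dia p):
1. not (Dia Dia p implies Dia p), w0
2. Dia Dia p, w0
3. not Dia p, w0
4. not p, w0
5. Dia p, w1
6. not p, w1
7. p, w2
Accessibility: w0Rw0, w0Rw1, w1Rw1, w1Rw2, w2Rw2
Complete open branch: countermodel on a T-frame, so not valid in T, nor in K (the same frame is also a K-frame).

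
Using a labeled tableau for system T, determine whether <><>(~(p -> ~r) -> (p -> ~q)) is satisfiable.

1. <><>(~(p -> ~r) -> (p -> ~q)), u
2. <>(~(p -> ~r) -> (p -> ~q)), v
3. ~(p -> ~r) -> (p -> ~q), w
4. p -> ~q, w
5. ~q, w
Accessibility: uRu, uRv, vRv, vRw, wRw

Satisfiable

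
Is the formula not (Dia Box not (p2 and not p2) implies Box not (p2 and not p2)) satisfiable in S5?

Unsatisfiable

1. not (Dia Box not (p2 and not p2) implies Box not (p2 and not p2)), w0
2. Dia Box not (p2 and not p2), w0
3. not Box not (p2 and not p2), w0
4. Box not (p2 and not p2), w1
5. not (p2 and not p2), w0
6. not (p2 and not p2), w1
7. p2, w0
8. p2, w1
9. p2 and not p2, w2
10. p2, w2
11. not p2, w2
Accessibility: w0Rw0, w0Rw1, w0Rw2, w1Rw0, w1Rw1, w1Rw2, w2Rw0, w2Rw1, w2Rw2
Branch closes: p2 and not p2 both at w2.
(One branch shown.) All branches close.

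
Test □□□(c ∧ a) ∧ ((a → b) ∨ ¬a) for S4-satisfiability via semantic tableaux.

1. □□□(c ∧ a) ∧ ((a → b) ∨ ¬a), w0
2. □□□(c ∧ a), w0
3. (a → b) ∨ ¬a, w0
4. □□(c ∧ a), w0
5. □(c ∧ a), w0
6. c ∧ a, w0
7. c, w0
8. a, w0
9. a → b, w0
10. b, w0
Accessibility: w0Rw0

Satisfiable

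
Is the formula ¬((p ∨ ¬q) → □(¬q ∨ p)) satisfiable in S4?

1. ¬((p ∨ ¬q) → □(¬q ∨ p)), 0
2. p ∨ ¬q, 0   [¬→-rule on 1]
3. ¬□(¬q ∨ p), 0   [¬→-rule on 1]
4. ¬q, 0   [∨-rule on 2 (branches; this branch)]
5. ¬(¬q ∨ p), 1   [¬□-rule on 3: fresh world 1, 0R1]
6. q, 1   [¬∨-rule on 5]
7. ¬p, 1   [¬∨-rule on 5]
Accessibility: 0R0, 0R1, 1R1

Yes, satisfiable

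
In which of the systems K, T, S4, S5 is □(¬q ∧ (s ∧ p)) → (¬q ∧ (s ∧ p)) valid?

T, S4, S5

K-tableau for the negation ¬(□(¬q ∧ (s ∧ p)) → (¬q ∧ (s ∧ p))):
1. ¬(□(¬q ∧ (s ∧ p)) → (¬q ∧ (s ∧ p))), w0
2. □(¬q ∧ (s ∧ p)), w0
3. ¬(¬q ∧ (s ∧ p)), w0
4. ¬(s ∧ p), w0
5. ¬p, w0
Complete open branch: countermodel on a K-frame, so not valid in K.
T-tableau for the negation ¬(□(¬q ∧ (s ∧ p)) → (¬q ∧ (s ∧ p))):
1. ¬(□(¬q ∧ (s ∧ p)) → (¬q ∧ (s ∧ p))), w0
2. □(¬q ∧ (s ∧ p)), w0
3. ¬(¬q ∧ (s ∧ p)), w0
4. ¬q ∧ (s ∧ p), w0
5. ¬q, w0
6. s ∧ p, w0
7. s, w0
8. p, w0
9. ¬(s ∧ p), w0
10. ¬p, w0
Accessibility: w0Rw0
Branch closes: p and ¬p both at w0.
Every branch closes (one shown): valid in T, hence also in S4, S5 (every theorem of T is a theorem of S4 and S5).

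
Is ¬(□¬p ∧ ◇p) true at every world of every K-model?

Tableau for the negation □¬p ∧ ◇p:
1. □¬p ∧ ◇p, w0
2. □¬p, w0
3. ◇p, w0
4. p, w1
5. ¬p, w1
Accessibility: w0Rw1
Branch closes: p and ¬p both at w1.
Every branch of the negation's tableau closes; the branch above is one of them.

Yes, valid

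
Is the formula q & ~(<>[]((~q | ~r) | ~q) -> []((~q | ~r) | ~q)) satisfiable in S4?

Satisfiable

1. q & ~(<>[]((~q | ~r) | ~q) -> []((~q | ~r) | ~q)), w0
2. q, w0   [&-rule on 1]
3. ~(<>[]((~q | ~r) | ~q) -> []((~q | ~r) | ~q)), w0   [&-rule on 1]
4. <>[]((~q | ~r) | ~q), w0   [~->-rule on 3]
5. ~[]((~q | ~r) | ~q), w0   [~->-rule on 3]
6. []((~q | ~r) | ~q), w1   [<>-rule on 4: fresh world w1, w0Rw1]
7. (~q | ~r) | ~q, w1   [[]-rule on 6 via w1Rw1]
8. ~q, w1   [|-rule on 7 (branches; this branch)]
9. ~((~q | ~r) | ~q), w2   [~[]-rule on 5: fresh world w2, w0Rw2]
10. ~(~q | ~r), w2   [~|-rule on 9]
11. q, w2   [~|-rule on 9]
12. r, w2   [~|-rule on 10]
Accessibility: w0Rw0, w0Rw1, w0Rw2, w1Rw1, w2Rw2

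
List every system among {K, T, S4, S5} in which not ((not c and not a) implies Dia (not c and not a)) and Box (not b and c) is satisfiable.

K

T-tableau for the formula:
1. not ((not c and not a) implies Dia (not c and not a)) and Box (not b and c), 0
2. not ((not c and not a) implies Dia (not c and not a)), 0
3. Box (not b and c), 0
4. not c and not a, 0
5. not Dia (not c and not a), 0
6. not c, 0
7. not a, 0
8. not b and c, 0
9. not b, 0
10. c, 0
Accessibility: 0R0
Branch closes: c and not c both at 0.
Every branch closes (one shown): unsatisfiable in T, hence also in S4, S5 (every S4/S5-frame is a T-frame).
K-tableau for the formula:
1. not ((not c and not a) implies Dia (not c and not a)) and Box (not b and c), 0
2. not ((not c and not a) implies Dia (not c and not a)), 0
3. Box (not b and c), 0
4. not c and not a, 0
5. not Dia (not c and not a), 0
6. not c, 0
7. not a, 0
Complete open branch: satisfiable in K.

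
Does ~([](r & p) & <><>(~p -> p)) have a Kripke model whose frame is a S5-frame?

1. ~([](r & p) & <><>(~p -> p)), w0
2. ~<><>(~p -> p), w0
3. ~<>(~p -> p), w0
4. ~(~p -> p), w0
5. ~p, w0
Accessibility: w0Rw0

Satisfiable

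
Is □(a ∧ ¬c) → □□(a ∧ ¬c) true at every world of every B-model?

Not valid

Tableau for the negation ¬(□(a ∧ ¬c) → □□(a ∧ ¬c)):
1. ¬(□(a ∧ ¬c) → □□(a ∧ ¬c)), u
2. □(a ∧ ¬c), u
3. ¬□□(a ∧ ¬c), u
4. a ∧ ¬c, u
5. a, u
6. ¬c, u
7. ¬□(a ∧ ¬c), v
8. a ∧ ¬c, v
9. a, v
10. ¬c, v
11. ¬(a ∧ ¬c), w
12. c, w
Accessibility: uRu, uRv, vRu, vRv, vRw, wRv, wRw
The negation has an open branch (countermodel exists).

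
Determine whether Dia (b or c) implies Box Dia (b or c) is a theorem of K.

Tableau for the negation not (Dia (b or c) implies Box Dia (b or c)):
1. not (Dia (b or c) implies Box Dia (b or c)), u
2. Dia (b or c), u   [neg-implies-rule on 1]
3. not Box Dia (b or c), u   [neg-implies-rule on 1]
4. b or c, v   [Dia-rule on 2: fresh world v, uRv]
5. c, v   [or-rule on 4 (branches; this branch)]
6. not Dia (b or c), w   [neg-Box-rule on 3: fresh world w, uRw]
Accessibility: uRv, uRw
The negation has an open branch (countermodel exists).

No, not valid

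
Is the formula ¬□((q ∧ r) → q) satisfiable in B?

1. ¬□((q ∧ r) → q), u
2. ¬((q ∧ r) → q), v
3. q ∧ r, v
4. ¬q, v
5. q, v
6. r, v
Accessibility: uRu, uRv, vRu, vRv
Branch closes: q and ¬q both at v.
All branches of the tableau close; one closing branch shown above.

Unsatisfiable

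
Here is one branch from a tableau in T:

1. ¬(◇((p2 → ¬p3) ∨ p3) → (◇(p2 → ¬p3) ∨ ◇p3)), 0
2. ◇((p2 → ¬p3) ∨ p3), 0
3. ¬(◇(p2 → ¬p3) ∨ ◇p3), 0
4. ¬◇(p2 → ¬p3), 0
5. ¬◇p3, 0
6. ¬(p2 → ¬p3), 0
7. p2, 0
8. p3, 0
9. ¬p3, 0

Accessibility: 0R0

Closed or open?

Both p3 and ¬p3 appear at 0.

Yes, closed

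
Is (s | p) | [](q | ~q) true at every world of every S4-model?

Yes, valid

Tableau for the negation ~((s | p) | [](q | ~q)):
1. ~((s | p) | [](q | ~q)), w0
2. ~(s | p), w0   [~|-rule on 1]
3. ~[](q | ~q), w0   [~|-rule on 1]
4. ~s, w0   [~|-rule on 2]
5. ~p, w0   [~|-rule on 2]
6. ~(q | ~q), w1   [~[]-rule on 3: fresh world w1, w0Rw1]
7. ~q, w1   [~|-rule on 6]
8. q, w1   [~|-rule on 6]
Accessibility: w0Rw0, w0Rw1, w1Rw1
Branch closes: q and ~q both at w1.
All branches of the negation close; one closing branch shown above.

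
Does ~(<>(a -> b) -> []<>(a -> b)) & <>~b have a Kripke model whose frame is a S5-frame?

1. ~(<>(a -> b) -> []<>(a -> b)) & <>~b, u
2. ~(<>(a -> b) -> []<>(a -> b)), u   [&-rule on 1]
3. <>~b, u   [&-rule on 1]
4. <>(a -> b), u   [~->-rule on 2]
5. ~[]<>(a -> b), u   [~->-rule on 2]
6. ~b, v   [<>-rule on 3: fresh world v, uRv]
7. a -> b, w   [<>-rule on 4: fresh world w, uRw]
8. b, w   [->-rule on 7 (branches; this branch)]
9. ~<>(a -> b), x   [~[]-rule on 5: fresh world x, uRx]
10. ~(a -> b), u   [~<>-rule on 9 via xRu]
11. a, u   [~->-rule on 10]
12. ~b, u   [~->-rule on 10]
13. ~(a -> b), v   [~<>-rule on 9 via xRv]
14. a, v   [~->-rule on 13]
15. ~(a -> b), w   [~<>-rule on 9 via xRw]
16. a, w   [~->-rule on 15]
17. ~b, w   [~->-rule on 15]
Accessibility: uRu, uRv, uRw, uRx, vRu, vRv, vRw, vRx, wRu, wRv, wRw, wRx, xRu, xRv, xRw, xRx
Branch closes: b and ~b both at w.
(One branch shown.) All branches close.

Unsatisfiable (every branch closes)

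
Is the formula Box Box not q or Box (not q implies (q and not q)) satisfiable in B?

1. Box Box not q or Box (not q implies (q and not q)), u
2. Box (not q implies (q and not q)), u
3. not q implies (q and not q), u
4. q, u
Accessibility: uRu

Satisfiable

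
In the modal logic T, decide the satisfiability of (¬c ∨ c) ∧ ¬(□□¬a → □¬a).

1. (¬c ∨ c) ∧ ¬(□□¬a → □¬a), 0
2. ¬c ∨ c, 0
3. ¬(□□¬a → □¬a), 0
4. □□¬a, 0
5. ¬□¬a, 0
6. □¬a, 0
7. ¬a, 0
8. c, 0
9. a, 1
10. □¬a, 1
11. ¬a, 1
Accessibility: 0R0, 0R1, 1R1
Branch closes: a and ¬a both at 1.
All branches of the tableau close; one closing branch shown above.

Unsatisfiable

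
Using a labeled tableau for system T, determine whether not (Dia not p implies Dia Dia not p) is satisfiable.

Unsatisfiable (every branch closes)

1. not (Dia not p implies Dia Dia not p), u
2. Dia not p, u   [neg-implies-rule on 1]
3. not Dia Dia not p, u   [neg-implies-rule on 1]
4. not Dia not p, u   [neg-Dia-rule on 3 via uRu]
5. p, u   [neg-Dia-rule on 4 via uRu]
6. not p, v   [Dia-rule on 2: fresh world v, uRv]
7. not Dia not p, v   [neg-Dia-rule on 3 via uRv]
8. p, v   [neg-Dia-rule on 4 via uRv]
Accessibility: uRu, uRv, vRv
Branch closes: p and not p both at v.
(One branch shown.) All branches close.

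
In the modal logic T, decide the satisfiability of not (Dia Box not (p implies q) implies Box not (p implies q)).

1. not (Dia Box not (p implies q) implies Box not (p implies q)), 0
2. Dia Box not (p implies q), 0   [neg-implies-rule on 1]
3. not Box not (p implies q), 0   [neg-implies-rule on 1]
4. Box not (p implies q), 1   [Dia-rule on 2: fresh world 1, 0R1]
5. not (p implies q), 1   [Box-rule on 4 via 1R1]
6. p, 1   [neg-implies-rule on 5]
7. not q, 1   [neg-implies-rule on 5]
8. p implies q, 2   [neg-Box-rule on 3: fresh world 2, 0R2]
9. q, 2   [implies-rule on 8 (branches; this branch)]
Accessibility: 0R0, 0R1, 0R2, 1R1, 2R2

Satisfiable (open branch found)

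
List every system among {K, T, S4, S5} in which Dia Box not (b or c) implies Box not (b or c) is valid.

S5

S5-tableau for the negation not (Dia Box not (b or c) implies Box not (b or c)):
1. not (Dia Box not (b or c) implies Box not (b or c)), w0
2. Dia Box not (b or c), w0   [neg-implies-rule on 1]
3. not Box not (b or c), w0   [neg-implies-rule on 1]
4. Box not (b or c), w1   [Dia-rule on 2: fresh world w1, w0Rw1]
5. not (b or c), w0   [Box-rule on 4 via w1Rw0]
6. not b, w0   [neg-or-rule on 5]
7. not c, w0   [neg-or-rule on 5]
8. not (b or c), w1   [Box-rule on 4 via w1Rw1]
9. not b, w1   [neg-or-rule on 8]
10. not c, w1   [neg-or-rule on 8]
11. b or c, w2   [neg-Box-rule on 3: fresh world w2, w0Rw2]
12. not (b or c), w2   [Box-rule on 4 via w1Rw2]
13. not b, w2   [neg-or-rule on 12]
14. not c, w2   [neg-or-rule on 12]
15. c, w2   [or-rule on 11 (branches; this branch)]
Accessibility: w0Rw0, w0Rw1, w0Rw2, w1Rw0, w1Rw1, w1Rw2, w2Rw0, w2Rw1, w2Rw2
Branch closes: c and not c both at w2.
Every branch closes (one shown): valid in S5.
S4-tableau for the negation not (Dia Box not (b or c) implies Box not (b or c)):
1. not (Dia Box not (b or c) implies Box not (b or c)), w0
2. Dia Box not (b or c), w0   [neg-implies-rule on 1]
3. not Box not (b or c), w0   [neg-implies-rule on 1]
4. Box not (b or c), w1   [Dia-rule on 2: fresh world w1, w0Rw1]
5. not (b or c), w1   [Box-rule on 4 via w1Rw1]
6. not b, w1   [neg-or-rule on 5]
7. not c, w1   [neg-or-rule on 5]
8. b or c, w2   [neg-Box-rule on 3: fresh world w2, w0Rw2]
9. c, w2   [or-rule on 8 (branches; this branch)]
Accessibility: w0Rw0, w0Rw1, w0Rw2, w1Rw1, w2Rw2
Complete open branch: countermodel on an S4-frame, so not valid in S4, nor in K, T (the same frame is also a K-frame and a T-frame).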